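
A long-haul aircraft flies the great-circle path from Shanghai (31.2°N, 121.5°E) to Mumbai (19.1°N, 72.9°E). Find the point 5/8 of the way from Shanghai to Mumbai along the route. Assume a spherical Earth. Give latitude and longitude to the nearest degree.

From cos δ = sin φ₁ sin φ₂ + cos φ₁ cos φ₂ cos Δλ, the central angle is δ ≈ 0.790 rad (45.2°).
Interpolate at f = 5/8 with slerp weights a = sin((1−f)δ)/sin δ ≈ 0.411, b = sin(fδ)/sin δ ≈ 0.667.
p = a·p₁ + b·p₂ ≈ (0.002, 0.902, 0.431); φ = arcsin(p_z) ≈ 25.54°, λ = atan2(p_y, p_x) ≈ 89.89°.

≈ 26°N, 90°E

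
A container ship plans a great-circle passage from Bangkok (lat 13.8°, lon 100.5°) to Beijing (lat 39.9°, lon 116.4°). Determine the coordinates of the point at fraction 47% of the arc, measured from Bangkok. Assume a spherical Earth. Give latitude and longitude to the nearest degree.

From cos δ = sin φ₁ sin φ₂ + cos φ₁ cos φ₂ cos Δλ, the central angle is δ ≈ 0.517 rad (29.6°).
Interpolate at f = 0.47 with slerp weights a = sin((1−f)δ)/sin δ ≈ 0.547, b = sin(fδ)/sin δ ≈ 0.487.
p = a·p₁ + b·p₂ ≈ (-0.263, 0.857, 0.443); φ = arcsin(p_z) ≈ 26.28°, λ = atan2(p_y, p_x) ≈ 107.05°.

≈ lat 26°, lon 107°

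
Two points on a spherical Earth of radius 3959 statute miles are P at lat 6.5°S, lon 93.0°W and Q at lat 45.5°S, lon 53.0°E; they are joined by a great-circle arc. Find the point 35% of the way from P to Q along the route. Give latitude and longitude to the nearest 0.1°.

From cos δ = sin φ₁ sin φ₂ + cos φ₁ cos φ₂ cos Δλ, the central angle is δ ≈ 2.090 rad (119.8°).
Interpolate at f = 0.35 with slerp weights a = sin((1−f)δ)/sin δ ≈ 1.126, b = sin(fδ)/sin δ ≈ 0.770.
p = a·p₁ + b·p₂ ≈ (0.266, -0.687, -0.677); φ = arcsin(p_z) ≈ -42.57°, λ = atan2(p_y, p_x) ≈ -68.82°.

≈ lat 42.6°S, lon 68.8°W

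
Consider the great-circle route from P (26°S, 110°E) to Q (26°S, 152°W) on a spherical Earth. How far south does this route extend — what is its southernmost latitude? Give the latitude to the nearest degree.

The great circle lies in the plane with unit normal n̂ = (p₁ × p₂)/|p₁ × p₂|.
Here n̂_z ≈ +0.803; the vertex latitude is φ_max = arccos|n̂_z| ≈ 36.6°.
Check via Clairaut: cos φ_max = |cos φ₁| · sin C = cos(26.0°)·sin(116.8°) ≈ 0.803, again giving ≈ 36.6°.

≈ 37°S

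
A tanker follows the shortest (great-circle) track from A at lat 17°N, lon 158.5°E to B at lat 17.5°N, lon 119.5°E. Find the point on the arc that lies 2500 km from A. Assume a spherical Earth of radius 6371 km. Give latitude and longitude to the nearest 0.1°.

≈ lat 18.2°N, lon 134.9°E

Write both endpoints as unit vectors p₁, p₂ with components (cos φ cos λ, cos φ sin λ, sin φ).
The central angle between the endpoints is δ = arccos(p₁·p₂) ≈ 0.649 rad (37.2°). The total great-circle distance is δ·R ≈ 0.649 × 6371 ≈ 4135 km, so the target fraction is f = 2500/4135 ≈ 0.605.
Interpolate at f ≈ 0.605 with slerp weights a = sin((1−f)δ)/sin δ ≈ 0.420, b = sin(fδ)/sin δ ≈ 0.633.
p = a·p₁ + b·p₂ ≈ (-0.671, 0.672, 0.313); φ = arcsin(p_z) ≈ 18.24°, λ = atan2(p_y, p_x) ≈ 134.93°.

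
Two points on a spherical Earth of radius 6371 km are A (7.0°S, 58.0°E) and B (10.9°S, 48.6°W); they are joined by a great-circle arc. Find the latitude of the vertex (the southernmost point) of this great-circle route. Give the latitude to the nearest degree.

The great circle lies in the plane with unit normal n̂ = (p₁ × p₂)/|p₁ × p₂|.
Here n̂_z ≈ -0.966; the vertex latitude is φ_max = arccos|n̂_z| ≈ 15.0°.

≈ 15°S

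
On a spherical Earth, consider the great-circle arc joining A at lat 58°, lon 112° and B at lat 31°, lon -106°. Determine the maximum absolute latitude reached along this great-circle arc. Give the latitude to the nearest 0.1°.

≈ 73.7°

The great circle lies in the plane with unit normal n̂ = (p₁ × p₂)/|p₁ × p₂|.
Here n̂_z ≈ +0.281; the vertex latitude is φ_max = arccos|n̂_z| ≈ 73.7°.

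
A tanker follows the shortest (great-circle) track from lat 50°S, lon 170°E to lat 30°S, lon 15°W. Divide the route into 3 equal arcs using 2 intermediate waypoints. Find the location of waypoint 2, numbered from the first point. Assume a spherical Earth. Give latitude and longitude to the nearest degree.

≈ lat 63°S, lon 19°W

Convert each endpoint to a unit vector on the sphere (x = cos φ cos λ, y = cos φ sin λ, z = sin φ).
The central angle between the endpoints is δ = arccos(p₁·p₂) ≈ 1.743 rad (99.9°).
Interpolate at f = 2/3 with slerp weights a = sin((1−f)δ)/sin δ ≈ 0.557, b = sin(fδ)/sin δ ≈ 0.931.
p = a·p₁ + b·p₂ ≈ (0.426, -0.147, -0.893); φ = arcsin(p_z) ≈ -63.19°, λ = atan2(p_y, p_x) ≈ -18.97°.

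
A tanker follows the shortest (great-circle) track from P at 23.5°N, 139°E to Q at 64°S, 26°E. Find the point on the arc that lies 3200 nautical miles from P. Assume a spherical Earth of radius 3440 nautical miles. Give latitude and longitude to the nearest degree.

The haversine formula gives a central angle δ ≈ 2.112 rad (121.0°) between the endpoints. The total great-circle distance is δ·R ≈ 2.112 × 3440 ≈ 7267 nmi, so the target fraction is f = 3200/7267 ≈ 0.440.
Interpolate at f ≈ 0.440 with slerp weights a = sin((1−f)δ)/sin δ ≈ 1.080, b = sin(fδ)/sin δ ≈ 0.936.
p = a·p₁ + b·p₂ ≈ (-0.379, 0.830, -0.410); φ = arcsin(p_z) ≈ -24.23°, λ = atan2(p_y, p_x) ≈ 114.54°.

≈ 24°S, 115°E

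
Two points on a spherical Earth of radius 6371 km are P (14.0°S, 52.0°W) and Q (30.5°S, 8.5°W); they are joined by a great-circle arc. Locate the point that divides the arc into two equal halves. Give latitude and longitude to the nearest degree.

From cos δ = sin φ₁ sin φ₂ + cos φ₁ cos φ₂ cos Δλ, the central angle is δ ≈ 0.754 rad (43.2°).
Interpolate at f = 1/2 with slerp weights a = sin((1−f)δ)/sin δ ≈ 0.538, b = sin(fδ)/sin δ ≈ 0.538.
p = a·p₁ + b·p₂ ≈ (0.779, -0.480, -0.403); φ = arcsin(p_z) ≈ -23.77°, λ = atan2(p_y, p_x) ≈ -31.61°.

≈ (24°S, 32°W)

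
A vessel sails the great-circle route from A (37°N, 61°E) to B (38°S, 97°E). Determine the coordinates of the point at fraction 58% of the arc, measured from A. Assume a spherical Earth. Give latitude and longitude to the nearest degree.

Write both endpoints as unit vectors p₁, p₂ with components (cos φ cos λ, cos φ sin λ, sin φ).
The central angle between the endpoints is δ = arccos(p₁·p₂) ≈ 1.432 rad (82.0°).
Interpolate at f = 0.58 with slerp weights a = sin((1−f)δ)/sin δ ≈ 0.571, b = sin(fδ)/sin δ ≈ 0.745.
p = a·p₁ + b·p₂ ≈ (0.150, 0.982, -0.115); φ = arcsin(p_z) ≈ -6.61°, λ = atan2(p_y, p_x) ≈ 81.34°.

≈ (7°S, 81°E)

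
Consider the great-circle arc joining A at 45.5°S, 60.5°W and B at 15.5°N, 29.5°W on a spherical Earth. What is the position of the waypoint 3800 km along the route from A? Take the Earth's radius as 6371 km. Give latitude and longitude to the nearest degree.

The haversine formula gives a central angle δ ≈ 1.172 rad (67.1°) between the endpoints. The total great-circle distance is δ·R ≈ 1.172 × 6371 ≈ 7467 km, so the target fraction is f = 3800/7467 ≈ 0.509.
Interpolate at f ≈ 0.509 with slerp weights a = sin((1−f)δ)/sin δ ≈ 0.591, b = sin(fδ)/sin δ ≈ 0.610.
p = a·p₁ + b·p₂ ≈ (0.715, -0.650, -0.258); φ = arcsin(p_z) ≈ -14.97°, λ = atan2(p_y, p_x) ≈ -42.25°.

≈ 15°S, 42°W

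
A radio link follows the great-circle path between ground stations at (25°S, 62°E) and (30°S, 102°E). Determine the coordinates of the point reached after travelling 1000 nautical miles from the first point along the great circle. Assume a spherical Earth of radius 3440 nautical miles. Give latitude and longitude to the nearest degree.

≈ (29°S, 80°E)

Convert each endpoint to a unit vector on the sphere (x = cos φ cos λ, y = cos φ sin λ, z = sin φ).
The central angle between the endpoints is δ = arccos(p₁·p₂) ≈ 0.622 rad (35.7°). The total great-circle distance is δ·R ≈ 0.622 × 3440 ≈ 2141 nmi, so the target fraction is f = 1000/2141 ≈ 0.467.
Interpolate at f ≈ 0.467 with slerp weights a = sin((1−f)δ)/sin δ ≈ 0.558, b = sin(fδ)/sin δ ≈ 0.492.
p = a·p₁ + b·p₂ ≈ (0.149, 0.863, -0.482); φ = arcsin(p_z) ≈ -28.81°, λ = atan2(p_y, p_x) ≈ 80.20°.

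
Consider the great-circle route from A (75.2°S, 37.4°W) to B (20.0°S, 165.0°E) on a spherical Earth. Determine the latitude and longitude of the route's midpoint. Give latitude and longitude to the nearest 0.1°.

≈ (61.5°S, 172.9°E)

From cos δ = sin φ₁ sin φ₂ + cos φ₁ cos φ₂ cos Δλ, the central angle is δ ≈ 1.462 rad (83.8°).
Interpolate at f = 1/2 with slerp weights a = sin((1−f)δ)/sin δ ≈ 0.672, b = sin(fδ)/sin δ ≈ 0.672.
p = a·p₁ + b·p₂ ≈ (-0.473, 0.059, -0.879); φ = arcsin(p_z) ≈ -61.51°, λ = atan2(p_y, p_x) ≈ 172.88°.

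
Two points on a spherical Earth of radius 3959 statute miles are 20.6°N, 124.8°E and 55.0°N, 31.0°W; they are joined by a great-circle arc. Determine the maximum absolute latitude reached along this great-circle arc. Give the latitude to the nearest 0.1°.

≈ 77.0°N

The great circle lies in the plane with unit normal n̂ = (p₁ × p₂)/|p₁ × p₂|.
Here n̂_z ≈ -0.225; the vertex latitude is φ_max = arccos|n̂_z| ≈ 77.0°.
Check via Clairaut: cos φ_max = |cos φ₁| · sin C = cos(20.6°)·sin(13.9°) ≈ 0.225, again giving ≈ 77.0°.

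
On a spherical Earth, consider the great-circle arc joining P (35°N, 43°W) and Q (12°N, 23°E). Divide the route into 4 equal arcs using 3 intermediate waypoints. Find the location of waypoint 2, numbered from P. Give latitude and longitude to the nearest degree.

Write both endpoints as unit vectors p₁, p₂ with components (cos φ cos λ, cos φ sin λ, sin φ).
The central angle between the endpoints is δ = arccos(p₁·p₂) ≈ 1.109 rad (63.6°).
Interpolate at f = 2/4 with slerp weights a = sin((1−f)δ)/sin δ ≈ 0.588, b = sin(fδ)/sin δ ≈ 0.588.
p = a·p₁ + b·p₂ ≈ (0.882, -0.104, 0.460); φ = arcsin(p_z) ≈ 27.37°, λ = atan2(p_y, p_x) ≈ -6.71°.

≈ (27°N, 7°W)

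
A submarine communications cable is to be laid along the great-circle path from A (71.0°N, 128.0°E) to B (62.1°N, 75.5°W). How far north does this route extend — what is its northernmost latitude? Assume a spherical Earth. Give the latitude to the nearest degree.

≈ 85°N

The great circle lies in the plane with unit normal n̂ = (p₁ × p₂)/|p₁ × p₂|.
Here n̂_z ≈ +0.085; the vertex latitude is φ_max = arccos|n̂_z| ≈ 85.1°.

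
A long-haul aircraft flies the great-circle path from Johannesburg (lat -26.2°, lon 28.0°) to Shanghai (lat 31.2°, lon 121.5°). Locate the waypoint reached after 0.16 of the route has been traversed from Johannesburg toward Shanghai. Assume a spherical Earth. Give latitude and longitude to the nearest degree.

Write both endpoints as unit vectors p₁, p₂ with components (cos φ cos λ, cos φ sin λ, sin φ).
The central angle between the endpoints is δ = arccos(p₁·p₂) ≈ 1.850 rad (106.0°).
Interpolate at f = 0.16 with slerp weights a = sin((1−f)δ)/sin δ ≈ 1.040, b = sin(fδ)/sin δ ≈ 0.303.
p = a·p₁ + b·p₂ ≈ (0.688, 0.659, -0.302); φ = arcsin(p_z) ≈ -17.58°, λ = atan2(p_y, p_x) ≈ 43.77°.

≈ lat -18°, lon 44°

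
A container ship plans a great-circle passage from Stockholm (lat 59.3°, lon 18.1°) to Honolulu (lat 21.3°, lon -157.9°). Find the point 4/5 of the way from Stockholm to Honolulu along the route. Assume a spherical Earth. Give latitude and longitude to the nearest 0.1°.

≈ lat 41.2°, lon -157.0°

Convert each endpoint to a unit vector on the sphere (x = cos φ cos λ, y = cos φ sin λ, z = sin φ).
The central angle between the endpoints is δ = arccos(p₁·p₂) ≈ 1.734 rad (99.3°).
Interpolate at f = 4/5 with slerp weights a = sin((1−f)δ)/sin δ ≈ 0.344, b = sin(fδ)/sin δ ≈ 0.996.
p = a·p₁ + b·p₂ ≈ (-0.693, -0.295, 0.658); φ = arcsin(p_z) ≈ 41.15°, λ = atan2(p_y, p_x) ≈ -156.97°.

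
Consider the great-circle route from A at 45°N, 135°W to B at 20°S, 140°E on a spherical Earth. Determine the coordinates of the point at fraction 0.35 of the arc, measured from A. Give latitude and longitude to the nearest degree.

Write both endpoints as unit vectors p₁, p₂ with components (cos φ cos λ, cos φ sin λ, sin φ).
The central angle between the endpoints is δ = arccos(p₁·p₂) ≈ 1.756 rad (100.6°).
Interpolate at f = 0.35 with slerp weights a = sin((1−f)δ)/sin δ ≈ 0.925, b = sin(fδ)/sin δ ≈ 0.587.
p = a·p₁ + b·p₂ ≈ (-0.885, -0.108, 0.453); φ = arcsin(p_z) ≈ 26.96°, λ = atan2(p_y, p_x) ≈ -173.03°.

≈ 27°N, 173°W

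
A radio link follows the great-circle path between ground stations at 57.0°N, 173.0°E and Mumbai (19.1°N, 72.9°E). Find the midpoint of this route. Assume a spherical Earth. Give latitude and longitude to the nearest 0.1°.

≈ 49.3°N, 105.2°E

From cos δ = sin φ₁ sin φ₂ + cos φ₁ cos φ₂ cos Δλ, the central angle is δ ≈ 1.386 rad (79.4°).
Interpolate at f = 1/2 with slerp weights a = sin((1−f)δ)/sin δ ≈ 0.650, b = sin(fδ)/sin δ ≈ 0.650.
p = a·p₁ + b·p₂ ≈ (-0.171, 0.630, 0.758); φ = arcsin(p_z) ≈ 49.25°, λ = atan2(p_y, p_x) ≈ 105.16°.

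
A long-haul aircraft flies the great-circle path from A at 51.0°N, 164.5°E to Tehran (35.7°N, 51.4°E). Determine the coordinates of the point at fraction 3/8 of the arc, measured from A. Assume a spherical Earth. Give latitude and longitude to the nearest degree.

Convert each endpoint to a unit vector on the sphere (x = cos φ cos λ, y = cos φ sin λ, z = sin φ).
The central angle between the endpoints is δ = arccos(p₁·p₂) ≈ 1.315 rad (75.3°).
Interpolate at f = 3/8 with slerp weights a = sin((1−f)δ)/sin δ ≈ 0.757, b = sin(fδ)/sin δ ≈ 0.489.
p = a·p₁ + b·p₂ ≈ (-0.211, 0.438, 0.874); φ = arcsin(p_z) ≈ 60.91°, λ = atan2(p_y, p_x) ≈ 115.75°.

≈ 61°N, 116°E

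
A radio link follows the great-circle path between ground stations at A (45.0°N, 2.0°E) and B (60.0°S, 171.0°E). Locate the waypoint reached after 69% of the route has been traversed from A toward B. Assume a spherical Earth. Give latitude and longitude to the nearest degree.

≈ (63°S, 45°E)

From cos δ = sin φ₁ sin φ₂ + cos φ₁ cos φ₂ cos Δλ, the central angle is δ ≈ 2.856 rad (163.6°).
Interpolate at f = 0.69 with slerp weights a = sin((1−f)δ)/sin δ ≈ 2.746, b = sin(fδ)/sin δ ≈ 3.267.
p = a·p₁ + b·p₂ ≈ (0.327, 0.323, -0.888); φ = arcsin(p_z) ≈ -62.64°, λ = atan2(p_y, p_x) ≈ 44.70°.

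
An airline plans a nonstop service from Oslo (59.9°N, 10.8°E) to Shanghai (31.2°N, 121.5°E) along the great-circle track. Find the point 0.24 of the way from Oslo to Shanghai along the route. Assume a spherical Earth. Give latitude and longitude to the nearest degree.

≈ 65°N, 48°E

Write both endpoints as unit vectors p₁, p₂ with components (cos φ cos λ, cos φ sin λ, sin φ).
The central angle between the endpoints is δ = arccos(p₁·p₂) ≈ 1.270 rad (72.8°).
Interpolate at f = 0.24 with slerp weights a = sin((1−f)δ)/sin δ ≈ 0.861, b = sin(fδ)/sin δ ≈ 0.314.
p = a·p₁ + b·p₂ ≈ (0.284, 0.310, 0.907); φ = arcsin(p_z) ≈ 65.15°, λ = atan2(p_y, p_x) ≈ 47.55°.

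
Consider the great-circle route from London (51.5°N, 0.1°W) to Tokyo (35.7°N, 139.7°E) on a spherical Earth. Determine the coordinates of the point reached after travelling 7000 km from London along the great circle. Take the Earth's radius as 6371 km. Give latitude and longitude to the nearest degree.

From cos δ = sin φ₁ sin φ₂ + cos φ₁ cos φ₂ cos Δλ, the central angle is δ ≈ 1.500 rad (86.0°). The total great-circle distance is δ·R ≈ 1.500 × 6371 ≈ 9558 km, so the target fraction is f = 7000/9558 ≈ 0.732.
Interpolate at f ≈ 0.732 with slerp weights a = sin((1−f)δ)/sin δ ≈ 0.392, b = sin(fδ)/sin δ ≈ 0.893.
p = a·p₁ + b·p₂ ≈ (-0.309, 0.469, 0.828); φ = arcsin(p_z) ≈ 55.85°, λ = atan2(p_y, p_x) ≈ 123.42°.

≈ 56°N, 123°E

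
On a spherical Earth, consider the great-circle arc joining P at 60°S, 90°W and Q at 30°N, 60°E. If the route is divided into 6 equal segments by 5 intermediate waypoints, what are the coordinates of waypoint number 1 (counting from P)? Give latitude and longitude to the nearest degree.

The haversine formula gives a central angle δ ≈ 2.512 rad (143.9°) between the endpoints.
Interpolate at f = 1/6 with slerp weights a = sin((1−f)δ)/sin δ ≈ 1.471, b = sin(fδ)/sin δ ≈ 0.690.
p = a·p₁ + b·p₂ ≈ (0.299, -0.218, -0.929); φ = arcsin(p_z) ≈ -68.29°, λ = atan2(p_y, p_x) ≈ -36.13°.

≈ 68°S, 36°W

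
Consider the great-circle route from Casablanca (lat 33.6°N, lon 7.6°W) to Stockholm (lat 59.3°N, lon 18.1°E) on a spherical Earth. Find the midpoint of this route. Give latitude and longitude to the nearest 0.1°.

≈ lat 47.1°N, lon 2.1°E

From cos δ = sin φ₁ sin φ₂ + cos φ₁ cos φ₂ cos Δλ, the central angle is δ ≈ 0.537 rad (30.8°).
Interpolate at f = 1/2 with slerp weights a = sin((1−f)δ)/sin δ ≈ 0.519, b = sin(fδ)/sin δ ≈ 0.519.
p = a·p₁ + b·p₂ ≈ (0.680, 0.025, 0.733); φ = arcsin(p_z) ≈ 47.13°, λ = atan2(p_y, p_x) ≈ 2.12°.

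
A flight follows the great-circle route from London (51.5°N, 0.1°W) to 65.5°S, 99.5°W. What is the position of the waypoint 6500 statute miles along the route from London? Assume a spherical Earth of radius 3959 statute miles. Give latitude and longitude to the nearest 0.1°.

The haversine formula gives a central angle δ ≈ 2.425 rad (139.0°) between the endpoints. The total great-circle distance is δ·R ≈ 2.425 × 3959 ≈ 9602 mi, so the target fraction is f = 6500/9602 ≈ 0.677.
Interpolate at f ≈ 0.677 with slerp weights a = sin((1−f)δ)/sin δ ≈ 1.075, b = sin(fδ)/sin δ ≈ 1.519.
p = a·p₁ + b·p₂ ≈ (0.565, -0.623, -0.541); φ = arcsin(p_z) ≈ -32.76°, λ = atan2(p_y, p_x) ≈ -47.76°.

≈ 32.8°S, 47.8°W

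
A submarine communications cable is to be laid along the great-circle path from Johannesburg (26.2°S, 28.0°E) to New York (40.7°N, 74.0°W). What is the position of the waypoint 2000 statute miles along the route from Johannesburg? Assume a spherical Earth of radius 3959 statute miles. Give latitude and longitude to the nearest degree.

≈ 8°S, 4°E

Convert each endpoint to a unit vector on the sphere (x = cos φ cos λ, y = cos φ sin λ, z = sin φ).
The central angle between the endpoints is δ = arccos(p₁·p₂) ≈ 2.015 rad (115.4°). The total great-circle distance is δ·R ≈ 2.015 × 3959 ≈ 7976 mi, so the target fraction is f = 2000/7976 ≈ 0.251.
Interpolate at f ≈ 0.251 with slerp weights a = sin((1−f)δ)/sin δ ≈ 1.105, b = sin(fδ)/sin δ ≈ 0.536.
p = a·p₁ + b·p₂ ≈ (0.988, 0.075, -0.138); φ = arcsin(p_z) ≈ -7.96°, λ = atan2(p_y, p_x) ≈ 4.34°.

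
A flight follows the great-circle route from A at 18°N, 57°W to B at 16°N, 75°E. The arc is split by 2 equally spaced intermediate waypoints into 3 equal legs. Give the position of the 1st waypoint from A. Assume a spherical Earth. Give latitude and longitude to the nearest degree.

≈ 35°N, 15°W

Write both endpoints as unit vectors p₁, p₂ with components (cos φ cos λ, cos φ sin λ, sin φ).
The central angle between the endpoints is δ = arccos(p₁·p₂) ≈ 2.125 rad (121.8°).
Interpolate at f = 1/3 with slerp weights a = sin((1−f)δ)/sin δ ≈ 1.162, b = sin(fδ)/sin δ ≈ 0.765.
p = a·p₁ + b·p₂ ≈ (0.792, -0.217, 0.570); φ = arcsin(p_z) ≈ 34.76°, λ = atan2(p_y, p_x) ≈ -15.28°.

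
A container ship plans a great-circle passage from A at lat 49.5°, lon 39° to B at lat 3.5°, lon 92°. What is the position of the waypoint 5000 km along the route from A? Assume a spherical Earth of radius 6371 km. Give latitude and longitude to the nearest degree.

≈ lat 19°, lon 80°

The haversine formula gives a central angle δ ≈ 1.119 rad (64.1°) between the endpoints. The total great-circle distance is δ·R ≈ 1.119 × 6371 ≈ 7129 km, so the target fraction is f = 5000/7129 ≈ 0.701.
Interpolate at f ≈ 0.701 with slerp weights a = sin((1−f)δ)/sin δ ≈ 0.365, b = sin(fδ)/sin δ ≈ 0.785.
p = a·p₁ + b·p₂ ≈ (0.157, 0.933, 0.325); φ = arcsin(p_z) ≈ 18.98°, λ = atan2(p_y, p_x) ≈ 80.46°.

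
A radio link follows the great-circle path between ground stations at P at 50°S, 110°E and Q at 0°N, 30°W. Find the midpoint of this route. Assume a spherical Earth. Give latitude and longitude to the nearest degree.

Write both endpoints as unit vectors p₁, p₂ with components (cos φ cos λ, cos φ sin λ, sin φ).
The central angle between the endpoints is δ = arccos(p₁·p₂) ≈ 2.086 rad (119.5°).
Interpolate at f = 1/2 with slerp weights a = sin((1−f)δ)/sin δ ≈ 0.992, b = sin(fδ)/sin δ ≈ 0.992.
p = a·p₁ + b·p₂ ≈ (0.641, 0.103, -0.760); φ = arcsin(p_z) ≈ -49.49°, λ = atan2(p_y, p_x) ≈ 9.15°.

≈ 49°S, 9°E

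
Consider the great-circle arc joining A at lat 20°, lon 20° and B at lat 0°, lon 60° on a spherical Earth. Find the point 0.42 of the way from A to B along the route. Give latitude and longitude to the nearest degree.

≈ lat 12°, lon 37°

From cos δ = sin φ₁ sin φ₂ + cos φ₁ cos φ₂ cos Δλ, the central angle is δ ≈ 0.767 rad (44.0°).
Interpolate at f = 0.42 with slerp weights a = sin((1−f)δ)/sin δ ≈ 0.620, b = sin(fδ)/sin δ ≈ 0.456.
p = a·p₁ + b·p₂ ≈ (0.776, 0.594, 0.212); φ = arcsin(p_z) ≈ 12.25°, λ = atan2(p_y, p_x) ≈ 37.46°.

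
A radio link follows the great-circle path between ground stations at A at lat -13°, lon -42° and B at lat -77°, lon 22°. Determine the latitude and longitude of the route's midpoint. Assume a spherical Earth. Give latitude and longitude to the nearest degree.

The haversine formula gives a central angle δ ≈ 1.250 rad (71.6°) between the endpoints.
Interpolate at f = 1/2 with slerp weights a = sin((1−f)δ)/sin δ ≈ 0.617, b = sin(fδ)/sin δ ≈ 0.617.
p = a·p₁ + b·p₂ ≈ (0.575, -0.350, -0.739); φ = arcsin(p_z) ≈ -47.69°, λ = atan2(p_y, p_x) ≈ -31.33°.

≈ lat -48°, lon -31°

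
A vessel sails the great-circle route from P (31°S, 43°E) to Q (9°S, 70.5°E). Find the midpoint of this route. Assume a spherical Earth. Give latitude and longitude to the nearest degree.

From cos δ = sin φ₁ sin φ₂ + cos φ₁ cos φ₂ cos Δλ, the central angle is δ ≈ 0.589 rad (33.7°).
Interpolate at f = 1/2 with slerp weights a = sin((1−f)δ)/sin δ ≈ 0.522, b = sin(fδ)/sin δ ≈ 0.522.
p = a·p₁ + b·p₂ ≈ (0.500, 0.792, -0.351); φ = arcsin(p_z) ≈ -20.54°, λ = atan2(p_y, p_x) ≈ 57.74°.

≈ (21°S, 58°E)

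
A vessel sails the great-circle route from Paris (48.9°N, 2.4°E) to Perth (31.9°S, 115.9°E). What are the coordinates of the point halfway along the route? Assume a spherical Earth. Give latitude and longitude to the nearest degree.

≈ 15°N, 70°E

From cos δ = sin φ₁ sin φ₂ + cos φ₁ cos φ₂ cos Δλ, the central angle is δ ≈ 2.240 rad (128.4°).
Interpolate at f = 1/2 with slerp weights a = sin((1−f)δ)/sin δ ≈ 1.148, b = sin(fδ)/sin δ ≈ 1.148.
p = a·p₁ + b·p₂ ≈ (0.328, 0.908, 0.258); φ = arcsin(p_z) ≈ 14.98°, λ = atan2(p_y, p_x) ≈ 70.13°.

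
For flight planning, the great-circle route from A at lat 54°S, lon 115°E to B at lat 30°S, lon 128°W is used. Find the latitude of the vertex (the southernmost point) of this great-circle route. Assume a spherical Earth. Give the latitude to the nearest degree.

The great circle lies in the plane with unit normal n̂ = (p₁ × p₂)/|p₁ × p₂|.
Here n̂_z ≈ +0.461; the vertex latitude is φ_max = arccos|n̂_z| ≈ 62.6°.

≈ 63°S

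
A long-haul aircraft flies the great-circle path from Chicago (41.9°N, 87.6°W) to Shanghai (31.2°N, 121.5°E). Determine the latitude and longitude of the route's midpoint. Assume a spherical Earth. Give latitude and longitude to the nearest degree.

≈ 71°N, 178°W

From cos δ = sin φ₁ sin φ₂ + cos φ₁ cos φ₂ cos Δλ, the central angle is δ ≈ 1.783 rad (102.1°).
Interpolate at f = 1/2 with slerp weights a = sin((1−f)δ)/sin δ ≈ 0.796, b = sin(fδ)/sin δ ≈ 0.796.
p = a·p₁ + b·p₂ ≈ (-0.331, -0.011, 0.944); φ = arcsin(p_z) ≈ 70.67°, λ = atan2(p_y, p_x) ≈ -178.02°.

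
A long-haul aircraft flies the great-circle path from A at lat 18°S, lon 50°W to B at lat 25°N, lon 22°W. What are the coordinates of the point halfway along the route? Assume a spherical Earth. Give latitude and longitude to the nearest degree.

≈ lat 4°N, lon 36°W

From cos δ = sin φ₁ sin φ₂ + cos φ₁ cos φ₂ cos Δλ, the central angle is δ ≈ 0.889 rad (50.9°).
Interpolate at f = 1/2 with slerp weights a = sin((1−f)δ)/sin δ ≈ 0.554, b = sin(fδ)/sin δ ≈ 0.554.
p = a·p₁ + b·p₂ ≈ (0.804, -0.591, 0.063); φ = arcsin(p_z) ≈ 3.61°, λ = atan2(p_y, p_x) ≈ -36.34°.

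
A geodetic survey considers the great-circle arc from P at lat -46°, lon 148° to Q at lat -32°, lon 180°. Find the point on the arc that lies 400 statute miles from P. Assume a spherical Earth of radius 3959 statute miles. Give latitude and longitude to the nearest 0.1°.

Write both endpoints as unit vectors p₁, p₂ with components (cos φ cos λ, cos φ sin λ, sin φ).
The central angle between the endpoints is δ = arccos(p₁·p₂) ≈ 0.493 rad (28.3°). The total great-circle distance is δ·R ≈ 0.493 × 3959 ≈ 1953 mi, so the target fraction is f = 400/1953 ≈ 0.205.
Interpolate at f ≈ 0.205 with slerp weights a = sin((1−f)δ)/sin δ ≈ 0.807, b = sin(fδ)/sin δ ≈ 0.213.
p = a·p₁ + b·p₂ ≈ (-0.656, 0.297, -0.694); φ = arcsin(p_z) ≈ -43.92°, λ = atan2(p_y, p_x) ≈ 155.64°.

≈ lat -43.9°, lon 155.6°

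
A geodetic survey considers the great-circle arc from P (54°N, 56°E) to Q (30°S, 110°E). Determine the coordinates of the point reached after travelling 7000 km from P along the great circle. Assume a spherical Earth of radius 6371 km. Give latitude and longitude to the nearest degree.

≈ (0°N, 95°E)

The haversine formula gives a central angle δ ≈ 1.676 rad (96.0°) between the endpoints. The total great-circle distance is δ·R ≈ 1.676 × 6371 ≈ 10680 km, so the target fraction is f = 7000/10680 ≈ 0.655.
Interpolate at f ≈ 0.655 with slerp weights a = sin((1−f)δ)/sin δ ≈ 0.549, b = sin(fδ)/sin δ ≈ 0.896.
p = a·p₁ + b·p₂ ≈ (-0.085, 0.996, -0.004); φ = arcsin(p_z) ≈ -0.21°, λ = atan2(p_y, p_x) ≈ 94.87°.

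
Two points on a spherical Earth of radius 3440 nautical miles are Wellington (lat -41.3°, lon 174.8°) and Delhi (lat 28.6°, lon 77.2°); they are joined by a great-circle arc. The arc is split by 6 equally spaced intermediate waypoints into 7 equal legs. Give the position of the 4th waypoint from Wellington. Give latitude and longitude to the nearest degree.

≈ lat -4°, lon 115°

Convert each endpoint to a unit vector on the sphere (x = cos φ cos λ, y = cos φ sin λ, z = sin φ).
The central angle between the endpoints is δ = arccos(p₁·p₂) ≈ 1.986 rad (113.8°).
Interpolate at f = 4/7 with slerp weights a = sin((1−f)δ)/sin δ ≈ 0.822, b = sin(fδ)/sin δ ≈ 0.990.
p = a·p₁ + b·p₂ ≈ (-0.422, 0.904, -0.068); φ = arcsin(p_z) ≈ -3.91°, λ = atan2(p_y, p_x) ≈ 115.03°.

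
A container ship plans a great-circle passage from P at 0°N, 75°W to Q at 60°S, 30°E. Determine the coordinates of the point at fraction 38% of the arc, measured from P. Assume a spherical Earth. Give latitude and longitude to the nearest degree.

≈ 32°S, 55°W

Convert each endpoint to a unit vector on the sphere (x = cos φ cos λ, y = cos φ sin λ, z = sin φ).
The central angle between the endpoints is δ = arccos(p₁·p₂) ≈ 1.701 rad (97.4°).
Interpolate at f = 0.38 with slerp weights a = sin((1−f)δ)/sin δ ≈ 0.877, b = sin(fδ)/sin δ ≈ 0.607.
p = a·p₁ + b·p₂ ≈ (0.490, -0.695, -0.526); φ = arcsin(p_z) ≈ -31.73°, λ = atan2(p_y, p_x) ≈ -54.83°.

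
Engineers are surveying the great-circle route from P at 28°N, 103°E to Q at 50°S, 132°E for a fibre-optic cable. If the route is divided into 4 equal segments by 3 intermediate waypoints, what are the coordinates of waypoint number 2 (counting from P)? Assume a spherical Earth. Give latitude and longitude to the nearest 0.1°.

≈ 11.3°S, 115.2°E

Convert each endpoint to a unit vector on the sphere (x = cos φ cos λ, y = cos φ sin λ, z = sin φ).
The central angle between the endpoints is δ = arccos(p₁·p₂) ≈ 1.434 rad (82.1°).
Interpolate at f = 2/4 with slerp weights a = sin((1−f)δ)/sin δ ≈ 0.663, b = sin(fδ)/sin δ ≈ 0.663.
p = a·p₁ + b·p₂ ≈ (-0.417, 0.887, -0.197); φ = arcsin(p_z) ≈ -11.34°, λ = atan2(p_y, p_x) ≈ 115.17°.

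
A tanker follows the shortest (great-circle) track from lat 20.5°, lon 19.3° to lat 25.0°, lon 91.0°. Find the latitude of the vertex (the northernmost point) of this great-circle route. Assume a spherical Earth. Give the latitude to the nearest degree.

The great circle lies in the plane with unit normal n̂ = (p₁ × p₂)/|p₁ × p₂|.
Here n̂_z ≈ +0.886; the vertex latitude is φ_max = arccos|n̂_z| ≈ 27.7°.
Check via Clairaut: cos φ_max = |cos φ₁| · sin C = cos(20.5°)·sin(71.0°) ≈ 0.886, again giving ≈ 27.7°.

≈ 28°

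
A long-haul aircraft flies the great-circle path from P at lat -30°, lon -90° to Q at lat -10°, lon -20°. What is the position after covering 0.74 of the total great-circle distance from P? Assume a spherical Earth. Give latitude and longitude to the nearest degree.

Convert each endpoint to a unit vector on the sphere (x = cos φ cos λ, y = cos φ sin λ, z = sin φ).
The central angle between the endpoints is δ = arccos(p₁·p₂) ≈ 1.183 rad (67.8°).
Interpolate at f = 0.74 with slerp weights a = sin((1−f)δ)/sin δ ≈ 0.327, b = sin(fδ)/sin δ ≈ 0.829.
p = a·p₁ + b·p₂ ≈ (0.767, -0.563, -0.308); φ = arcsin(p_z) ≈ -17.91°, λ = atan2(p_y, p_x) ≈ -36.24°.

≈ lat -18°, lon -36°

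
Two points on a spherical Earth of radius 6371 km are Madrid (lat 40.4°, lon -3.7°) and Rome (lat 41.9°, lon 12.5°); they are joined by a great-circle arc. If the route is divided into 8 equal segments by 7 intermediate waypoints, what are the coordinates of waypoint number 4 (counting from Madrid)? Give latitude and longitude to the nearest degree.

≈ lat 41°, lon 4°

The haversine formula gives a central angle δ ≈ 0.214 rad (12.3°) between the endpoints.
Interpolate at f = 4/8 with slerp weights a = sin((1−f)δ)/sin δ ≈ 0.503, b = sin(fδ)/sin δ ≈ 0.503.
p = a·p₁ + b·p₂ ≈ (0.748, 0.056, 0.662); φ = arcsin(p_z) ≈ 41.43°, λ = atan2(p_y, p_x) ≈ 4.31°.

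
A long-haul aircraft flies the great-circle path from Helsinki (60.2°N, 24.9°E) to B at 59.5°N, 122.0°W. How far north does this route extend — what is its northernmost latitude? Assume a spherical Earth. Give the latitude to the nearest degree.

≈ 81°N

The great circle lies in the plane with unit normal n̂ = (p₁ × p₂)/|p₁ × p₂|.
Here n̂_z ≈ -0.163; the vertex latitude is φ_max = arccos|n̂_z| ≈ 80.6°.
Check via Clairaut: cos φ_max = |cos φ₁| · sin C = cos(60.2°)·sin(19.2°) ≈ 0.163, again giving ≈ 80.6°.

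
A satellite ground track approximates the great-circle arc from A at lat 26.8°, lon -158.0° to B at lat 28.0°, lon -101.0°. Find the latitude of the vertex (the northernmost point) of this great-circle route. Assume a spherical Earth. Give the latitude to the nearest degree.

The great circle lies in the plane with unit normal n̂ = (p₁ × p₂)/|p₁ × p₂|.
Here n̂_z ≈ +0.861; the vertex latitude is φ_max = arccos|n̂_z| ≈ 30.6°.

≈ 31°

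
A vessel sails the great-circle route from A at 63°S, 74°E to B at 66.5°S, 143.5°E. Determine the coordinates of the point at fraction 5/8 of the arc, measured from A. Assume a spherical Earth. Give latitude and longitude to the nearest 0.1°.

The haversine formula gives a central angle δ ≈ 0.494 rad (28.3°) between the endpoints.
Interpolate at f = 5/8 with slerp weights a = sin((1−f)δ)/sin δ ≈ 0.388, b = sin(fδ)/sin δ ≈ 0.641.
p = a·p₁ + b·p₂ ≈ (-0.157, 0.322, -0.934); φ = arcsin(p_z) ≈ -69.04°, λ = atan2(p_y, p_x) ≈ 116.00°.

≈ 69.0°S, 116.0°E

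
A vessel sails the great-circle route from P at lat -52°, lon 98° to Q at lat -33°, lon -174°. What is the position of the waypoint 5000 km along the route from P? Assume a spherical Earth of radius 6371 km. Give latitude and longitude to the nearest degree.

The haversine formula gives a central angle δ ≈ 1.107 rad (63.4°) between the endpoints. The total great-circle distance is δ·R ≈ 1.107 × 6371 ≈ 7054 km, so the target fraction is f = 5000/7054 ≈ 0.709.
Interpolate at f ≈ 0.709 with slerp weights a = sin((1−f)δ)/sin δ ≈ 0.354, b = sin(fδ)/sin δ ≈ 0.790.
p = a·p₁ + b·p₂ ≈ (-0.689, 0.147, -0.709); φ = arcsin(p_z) ≈ -45.19°, λ = atan2(p_y, p_x) ≈ 167.99°.

≈ lat -45°, lon 168°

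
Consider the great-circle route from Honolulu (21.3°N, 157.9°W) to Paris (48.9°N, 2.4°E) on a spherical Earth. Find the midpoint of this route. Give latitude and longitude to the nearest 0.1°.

≈ 71.1°N, 122.6°W

Write both endpoints as unit vectors p₁, p₂ with components (cos φ cos λ, cos φ sin λ, sin φ).
The central angle between the endpoints is δ = arccos(p₁·p₂) ≈ 1.879 rad (107.6°).
Interpolate at f = 1/2 with slerp weights a = sin((1−f)δ)/sin δ ≈ 0.847, b = sin(fδ)/sin δ ≈ 0.847.
p = a·p₁ + b·p₂ ≈ (-0.175, -0.274, 0.946); φ = arcsin(p_z) ≈ 71.06°, λ = atan2(p_y, p_x) ≈ -122.58°.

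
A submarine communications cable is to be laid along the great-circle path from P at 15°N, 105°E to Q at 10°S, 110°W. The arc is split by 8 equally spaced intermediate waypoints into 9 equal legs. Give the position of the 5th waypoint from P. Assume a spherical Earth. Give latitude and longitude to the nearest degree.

≈ 6°N, 173°W

Write both endpoints as unit vectors p₁, p₂ with components (cos φ cos λ, cos φ sin λ, sin φ).
The central angle between the endpoints is δ = arccos(p₁·p₂) ≈ 2.540 rad (145.5°).
Interpolate at f = 5/9 with slerp weights a = sin((1−f)δ)/sin δ ≈ 1.596, b = sin(fδ)/sin δ ≈ 1.743.
p = a·p₁ + b·p₂ ≈ (-0.986, -0.124, 0.110); φ = arcsin(p_z) ≈ 6.34°, λ = atan2(p_y, p_x) ≈ -172.83°.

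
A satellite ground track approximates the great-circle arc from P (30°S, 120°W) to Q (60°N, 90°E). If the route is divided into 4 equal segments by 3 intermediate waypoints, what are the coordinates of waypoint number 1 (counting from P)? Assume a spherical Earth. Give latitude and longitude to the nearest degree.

The haversine formula gives a central angle δ ≈ 2.512 rad (143.9°) between the endpoints.
Interpolate at f = 1/4 with slerp weights a = sin((1−f)δ)/sin δ ≈ 1.615, b = sin(fδ)/sin δ ≈ 0.997.
p = a·p₁ + b·p₂ ≈ (-0.699, -0.713, 0.056); φ = arcsin(p_z) ≈ 3.21°, λ = atan2(p_y, p_x) ≈ -134.46°.

≈ (3°N, 134°W)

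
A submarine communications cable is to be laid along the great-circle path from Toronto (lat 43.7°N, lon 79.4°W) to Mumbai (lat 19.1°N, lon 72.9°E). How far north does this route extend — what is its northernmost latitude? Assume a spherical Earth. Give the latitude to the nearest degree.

The great circle lies in the plane with unit normal n̂ = (p₁ × p₂)/|p₁ × p₂|.
Here n̂_z ≈ +0.343; the vertex latitude is φ_max = arccos|n̂_z| ≈ 69.9°.

≈ 70°N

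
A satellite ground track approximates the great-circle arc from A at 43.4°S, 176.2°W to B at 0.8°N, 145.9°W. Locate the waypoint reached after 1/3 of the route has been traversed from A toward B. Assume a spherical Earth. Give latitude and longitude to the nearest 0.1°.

≈ 29.4°S, 163.6°W

Convert each endpoint to a unit vector on the sphere (x = cos φ cos λ, y = cos φ sin λ, z = sin φ).
The central angle between the endpoints is δ = arccos(p₁·p₂) ≈ 0.905 rad (51.9°).
Interpolate at f = 1/3 with slerp weights a = sin((1−f)δ)/sin δ ≈ 0.721, b = sin(fδ)/sin δ ≈ 0.378.
p = a·p₁ + b·p₂ ≈ (-0.836, -0.247, -0.490); φ = arcsin(p_z) ≈ -29.37°, λ = atan2(p_y, p_x) ≈ -163.57°.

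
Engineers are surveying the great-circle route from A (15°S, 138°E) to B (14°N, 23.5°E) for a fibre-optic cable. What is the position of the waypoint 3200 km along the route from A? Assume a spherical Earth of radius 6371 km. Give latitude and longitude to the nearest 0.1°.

≈ (9.2°S, 109.2°E)

Write both endpoints as unit vectors p₁, p₂ with components (cos φ cos λ, cos φ sin λ, sin φ).
The central angle between the endpoints is δ = arccos(p₁·p₂) ≈ 2.039 rad (116.8°). The total great-circle distance is δ·R ≈ 2.039 × 6371 ≈ 12990 km, so the target fraction is f = 3200/12990 ≈ 0.246.
Interpolate at f ≈ 0.246 with slerp weights a = sin((1−f)δ)/sin δ ≈ 1.120, b = sin(fδ)/sin δ ≈ 0.539.
p = a·p₁ + b·p₂ ≈ (-0.324, 0.933, -0.159); φ = arcsin(p_z) ≈ -9.17°, λ = atan2(p_y, p_x) ≈ 109.15°.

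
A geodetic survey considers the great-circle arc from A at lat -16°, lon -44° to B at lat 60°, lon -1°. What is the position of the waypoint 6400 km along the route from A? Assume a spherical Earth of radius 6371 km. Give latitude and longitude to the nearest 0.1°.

The haversine formula gives a central angle δ ≈ 1.458 rad (83.5°) between the endpoints. The total great-circle distance is δ·R ≈ 1.458 × 6371 ≈ 9287 km, so the target fraction is f = 6400/9287 ≈ 0.689.
Interpolate at f ≈ 0.689 with slerp weights a = sin((1−f)δ)/sin δ ≈ 0.441, b = sin(fδ)/sin δ ≈ 0.849.
p = a·p₁ + b·p₂ ≈ (0.729, -0.302, 0.614); φ = arcsin(p_z) ≈ 37.89°, λ = atan2(p_y, p_x) ≈ -22.47°.

≈ lat 37.9°, lon -22.5°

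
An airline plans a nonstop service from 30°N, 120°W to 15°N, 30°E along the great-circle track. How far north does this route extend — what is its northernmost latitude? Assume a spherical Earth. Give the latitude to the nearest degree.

The great circle lies in the plane with unit normal n̂ = (p₁ × p₂)/|p₁ × p₂|.
Here n̂_z ≈ +0.520; the vertex latitude is φ_max = arccos|n̂_z| ≈ 58.6°.
Check via Clairaut: cos φ_max = |cos φ₁| · sin C = cos(30.0°)·sin(36.9°) ≈ 0.520, again giving ≈ 58.6°.

≈ 59°N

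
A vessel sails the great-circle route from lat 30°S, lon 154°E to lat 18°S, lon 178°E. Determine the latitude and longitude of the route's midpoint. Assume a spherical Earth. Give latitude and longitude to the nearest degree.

Convert each endpoint to a unit vector on the sphere (x = cos φ cos λ, y = cos φ sin λ, z = sin φ).
The central angle between the endpoints is δ = arccos(p₁·p₂) ≈ 0.435 rad (24.9°).
Interpolate at f = 1/2 with slerp weights a = sin((1−f)δ)/sin δ ≈ 0.512, b = sin(fδ)/sin δ ≈ 0.512.
p = a·p₁ + b·p₂ ≈ (-0.885, 0.211, -0.414); φ = arcsin(p_z) ≈ -24.47°, λ = atan2(p_y, p_x) ≈ 166.57°.

≈ lat 24°S, lon 167°E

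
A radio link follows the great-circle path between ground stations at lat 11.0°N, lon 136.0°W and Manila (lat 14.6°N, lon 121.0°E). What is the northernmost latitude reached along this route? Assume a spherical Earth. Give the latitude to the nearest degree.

≈ 20°N

The great circle lies in the plane with unit normal n̂ = (p₁ × p₂)/|p₁ × p₂|.
Here n̂_z ≈ -0.939; the vertex latitude is φ_max = arccos|n̂_z| ≈ 20.2°.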